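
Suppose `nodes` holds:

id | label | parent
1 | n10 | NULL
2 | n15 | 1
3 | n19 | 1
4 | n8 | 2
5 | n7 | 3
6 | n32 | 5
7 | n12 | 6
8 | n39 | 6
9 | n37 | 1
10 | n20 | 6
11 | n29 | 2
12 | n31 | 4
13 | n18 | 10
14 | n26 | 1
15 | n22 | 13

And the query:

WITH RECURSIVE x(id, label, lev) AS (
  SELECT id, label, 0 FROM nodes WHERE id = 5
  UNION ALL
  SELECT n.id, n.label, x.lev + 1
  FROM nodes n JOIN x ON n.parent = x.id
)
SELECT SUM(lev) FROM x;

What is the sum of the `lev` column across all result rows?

Base: id=5 (n7) at lev 0.
Iteration 1: rows with parent in {5} -> n32 (id 6, lev 1).
Iteration 2: rows with parent in {6} -> n12 (id 7, lev 2), n39 (id 8, lev 2), n20 (id 10, lev 2).
Iteration 3: rows with parent in {7,8,10} -> n18 (id 13, lev 3).
Iteration 4: rows with parent in {13} -> n22 (id 15, lev 4).
Iteration 5: no rows with parent in {15}; recursion stops.
SUM(lev) = 0 + 1 + 2 + 2 + 2 + 3 + 4 = 14.

14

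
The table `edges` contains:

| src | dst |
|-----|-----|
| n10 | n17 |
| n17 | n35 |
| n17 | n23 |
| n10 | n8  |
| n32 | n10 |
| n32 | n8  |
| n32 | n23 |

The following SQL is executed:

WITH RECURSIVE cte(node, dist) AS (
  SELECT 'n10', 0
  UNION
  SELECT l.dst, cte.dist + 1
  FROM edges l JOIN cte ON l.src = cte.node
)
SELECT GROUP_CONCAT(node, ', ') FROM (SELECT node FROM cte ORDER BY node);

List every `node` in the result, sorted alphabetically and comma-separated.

n10, n17, n23, n35, n8

Base: (n10, dist=0).
Iteration 1: edges from {n10} -> (n17, dist=1), (n8, dist=1).
Iteration 2: edges from {n17,n8} -> (n23, dist=2), (n35, dist=2).
Iteration 3: no outgoing edges from {n23,n35}; recursion stops.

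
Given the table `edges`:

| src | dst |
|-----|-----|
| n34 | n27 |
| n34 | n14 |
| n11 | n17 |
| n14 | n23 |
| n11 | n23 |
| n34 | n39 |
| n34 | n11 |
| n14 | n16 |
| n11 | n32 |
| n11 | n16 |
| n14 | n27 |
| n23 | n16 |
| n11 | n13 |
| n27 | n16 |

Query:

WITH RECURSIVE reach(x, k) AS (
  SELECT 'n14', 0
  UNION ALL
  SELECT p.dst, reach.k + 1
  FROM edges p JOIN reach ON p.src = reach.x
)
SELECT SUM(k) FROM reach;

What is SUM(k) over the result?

7

Base: (n14, k=0).
Iteration 1: edges from {n14} -> (n16, k=1), (n23, k=1), (n27, k=1).
Iteration 2: edges from {n16,n23,n27} -> (n16, k=2) x2. [UNION ALL keeps all 2 new rows, including repeats]
Iteration 3: no outgoing edges from {n16}; recursion stops.
SUM(k) = 0 + 1 + 1 + 1 + 2 + 2 = 7.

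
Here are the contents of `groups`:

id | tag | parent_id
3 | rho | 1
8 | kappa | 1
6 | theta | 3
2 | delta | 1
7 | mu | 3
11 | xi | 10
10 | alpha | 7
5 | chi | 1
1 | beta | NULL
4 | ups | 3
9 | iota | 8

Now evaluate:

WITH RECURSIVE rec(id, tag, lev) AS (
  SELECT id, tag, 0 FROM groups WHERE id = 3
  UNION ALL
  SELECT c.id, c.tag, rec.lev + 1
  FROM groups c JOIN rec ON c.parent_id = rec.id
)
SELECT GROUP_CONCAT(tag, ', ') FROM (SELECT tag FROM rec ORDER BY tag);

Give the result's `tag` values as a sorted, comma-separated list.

alpha, mu, rho, theta, ups, xi

Base: id=3 (rho) at lev 0.
Iteration 1: rows with parent_id in {3} -> ups (id 4, lev 1), theta (id 6, lev 1), mu (id 7, lev 1).
Iteration 2: rows with parent_id in {4,6,7} -> alpha (id 10, lev 2).
Iteration 3: rows with parent_id in {10} -> xi (id 11, lev 3).
Iteration 4: no rows with parent_id in {11}; recursion stops.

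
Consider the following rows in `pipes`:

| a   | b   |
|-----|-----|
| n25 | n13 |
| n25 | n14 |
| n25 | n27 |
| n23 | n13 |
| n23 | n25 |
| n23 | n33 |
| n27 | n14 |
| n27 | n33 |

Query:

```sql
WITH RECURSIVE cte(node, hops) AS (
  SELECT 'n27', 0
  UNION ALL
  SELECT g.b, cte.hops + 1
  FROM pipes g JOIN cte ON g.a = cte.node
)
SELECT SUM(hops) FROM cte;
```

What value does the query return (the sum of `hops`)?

2

Base: (n27, hops=0).
Iteration 1: edges from {n27} -> (n14, hops=1), (n33, hops=1).
Iteration 2: no outgoing edges from {n14,n33}; recursion stops.
SUM(hops) = 0 + 1 + 1 = 2.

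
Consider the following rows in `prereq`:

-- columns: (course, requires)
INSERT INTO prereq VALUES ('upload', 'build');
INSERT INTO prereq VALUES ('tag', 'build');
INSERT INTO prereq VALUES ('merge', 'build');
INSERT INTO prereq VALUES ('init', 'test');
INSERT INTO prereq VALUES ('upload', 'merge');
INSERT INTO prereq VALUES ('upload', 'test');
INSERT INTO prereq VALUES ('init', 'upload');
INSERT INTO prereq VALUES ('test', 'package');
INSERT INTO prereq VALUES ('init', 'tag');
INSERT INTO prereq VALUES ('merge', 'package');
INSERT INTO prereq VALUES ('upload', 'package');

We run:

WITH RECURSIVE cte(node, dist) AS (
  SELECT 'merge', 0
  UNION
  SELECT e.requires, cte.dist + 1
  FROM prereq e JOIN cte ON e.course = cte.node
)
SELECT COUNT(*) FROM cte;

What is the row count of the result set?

3

Base: (merge, dist=0).
Iteration 1: edges from {merge} -> (build, dist=1), (package, dist=1).
Iteration 2: no outgoing edges from {build,package}; recursion stops.
Total rows emitted: 3.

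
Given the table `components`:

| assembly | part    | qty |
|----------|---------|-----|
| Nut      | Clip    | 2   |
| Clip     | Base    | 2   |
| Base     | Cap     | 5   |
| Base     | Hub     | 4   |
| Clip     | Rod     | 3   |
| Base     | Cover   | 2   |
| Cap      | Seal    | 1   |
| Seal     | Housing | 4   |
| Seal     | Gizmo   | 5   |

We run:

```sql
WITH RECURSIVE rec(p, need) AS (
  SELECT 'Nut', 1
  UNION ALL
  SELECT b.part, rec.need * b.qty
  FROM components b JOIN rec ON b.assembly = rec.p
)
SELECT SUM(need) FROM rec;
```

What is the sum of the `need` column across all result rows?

257

Base: (Nut, need=1).
Iteration 1: components of {Nut} -> Clip = 1*2 = 2.
Iteration 2: components of {Clip} -> Base = 2*2 = 4, Rod = 2*3 = 6.
Iteration 3: components of {Base,Rod} -> Cap = 4*5 = 20, Cover = 4*2 = 8, Hub = 4*4 = 16.
Iteration 4: components of {Cap,Cover,Hub} -> Seal = 20*1 = 20.
Iteration 5: components of {Seal} -> Gizmo = 20*5 = 100, Housing = 20*4 = 80.
Iteration 6: no further components; recursion stops.
SUM(need) = 1 + 2 + 4 + 6 + 20 + 16 + 8 + 20 + 80 + 100 = 257.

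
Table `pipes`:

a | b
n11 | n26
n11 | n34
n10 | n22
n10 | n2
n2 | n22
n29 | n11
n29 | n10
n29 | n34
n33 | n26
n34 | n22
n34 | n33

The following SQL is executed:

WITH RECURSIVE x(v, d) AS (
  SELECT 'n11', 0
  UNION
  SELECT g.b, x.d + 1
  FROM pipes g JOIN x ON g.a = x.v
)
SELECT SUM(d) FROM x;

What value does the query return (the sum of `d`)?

9

Base: (n11, d=0).
Iteration 1: edges from {n11} -> (n26, d=1), (n34, d=1).
Iteration 2: edges from {n26,n34} -> (n22, d=2), (n33, d=2).
Iteration 3: edges from {n22,n33} -> (n26, d=3).
Iteration 4: no outgoing edges from {n26}; recursion stops.
SUM(d) = 0 + 1 + 1 + 2 + 2 + 3 = 9.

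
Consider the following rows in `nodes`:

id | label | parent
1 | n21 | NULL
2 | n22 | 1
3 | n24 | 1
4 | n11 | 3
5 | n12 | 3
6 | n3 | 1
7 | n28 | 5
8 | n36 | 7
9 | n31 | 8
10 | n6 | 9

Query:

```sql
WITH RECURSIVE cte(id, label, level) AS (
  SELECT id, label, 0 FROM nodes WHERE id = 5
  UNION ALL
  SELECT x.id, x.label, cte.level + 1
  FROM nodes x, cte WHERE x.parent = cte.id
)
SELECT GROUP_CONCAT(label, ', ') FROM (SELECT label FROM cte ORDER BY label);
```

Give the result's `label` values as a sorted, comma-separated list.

n12, n28, n31, n36, n6

Base: id=5 (n12) at level 0.
Iteration 1: rows with parent in {5} -> n28 (id 7, level 1).
Iteration 2: rows with parent in {7} -> n36 (id 8, level 2).
Iteration 3: rows with parent in {8} -> n31 (id 9, level 3).
Iteration 4: rows with parent in {9} -> n6 (id 10, level 4).
Iteration 5: no rows with parent in {10}; recursion stops.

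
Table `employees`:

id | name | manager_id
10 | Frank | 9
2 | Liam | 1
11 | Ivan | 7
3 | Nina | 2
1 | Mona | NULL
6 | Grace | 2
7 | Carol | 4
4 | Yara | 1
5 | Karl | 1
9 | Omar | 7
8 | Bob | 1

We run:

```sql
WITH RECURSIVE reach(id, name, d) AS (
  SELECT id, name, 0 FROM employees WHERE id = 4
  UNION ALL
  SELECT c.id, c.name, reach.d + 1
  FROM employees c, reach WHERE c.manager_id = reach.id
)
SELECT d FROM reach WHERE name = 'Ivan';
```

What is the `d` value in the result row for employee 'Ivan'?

Base: id=4 (Yara) at d 0.
Iteration 1: rows with manager_id in {4} -> Carol (id 7, d 1).
Iteration 2: rows with manager_id in {7} -> Omar (id 9, d 2), Ivan (id 11, d 2).
Iteration 3: rows with manager_id in {9,11} -> Frank (id 10, d 3).
Iteration 4: no rows with manager_id in {10}; recursion stops.

2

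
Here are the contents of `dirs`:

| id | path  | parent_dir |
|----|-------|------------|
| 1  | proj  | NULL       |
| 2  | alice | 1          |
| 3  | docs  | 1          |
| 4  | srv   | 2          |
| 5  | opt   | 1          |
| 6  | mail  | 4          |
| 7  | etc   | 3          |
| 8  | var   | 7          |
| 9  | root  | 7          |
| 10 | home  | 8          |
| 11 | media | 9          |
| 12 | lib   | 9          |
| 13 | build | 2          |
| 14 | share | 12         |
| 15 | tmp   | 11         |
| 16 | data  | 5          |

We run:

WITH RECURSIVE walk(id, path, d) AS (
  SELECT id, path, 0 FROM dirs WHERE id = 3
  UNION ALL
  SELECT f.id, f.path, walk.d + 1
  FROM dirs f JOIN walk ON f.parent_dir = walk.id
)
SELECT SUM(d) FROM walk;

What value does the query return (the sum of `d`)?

Base: id=3 (docs) at d 0.
Iteration 1: rows with parent_dir in {3} -> etc (id 7, d 1).
Iteration 2: rows with parent_dir in {7} -> var (id 8, d 2), root (id 9, d 2).
Iteration 3: rows with parent_dir in {8,9} -> home (id 10, d 3), media (id 11, d 3), lib (id 12, d 3).
Iteration 4: rows with parent_dir in {10,11,12} -> share (id 14, d 4), tmp (id 15, d 4).
Iteration 5: no rows with parent_dir in {14,15}; recursion stops.
SUM(d) = 0 + 1 + 2 + 2 + 3 + 3 + 3 + 4 + 4 = 22.

22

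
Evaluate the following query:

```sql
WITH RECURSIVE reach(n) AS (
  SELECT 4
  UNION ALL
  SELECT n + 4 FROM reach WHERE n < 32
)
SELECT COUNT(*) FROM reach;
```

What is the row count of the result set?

8

Base: n=4.
Iteration 1: 4 < 32 holds -> n = 4 + 4 = 8.
Iteration 2: 8 < 32 holds -> n = 8 + 4 = 12.
Iteration 3: 12 < 32 holds -> n = 12 + 4 = 16.
Iteration 4: 16 < 32 holds -> n = 16 + 4 = 20.
Iteration 5: 20 < 32 holds -> n = 20 + 4 = 24.
Iteration 6: 24 < 32 holds -> n = 24 + 4 = 28.
Iteration 7: 28 < 32 holds -> n = 28 + 4 = 32.
Iteration 8: 32 < 32 fails; recursion stops.
Total rows emitted: 8.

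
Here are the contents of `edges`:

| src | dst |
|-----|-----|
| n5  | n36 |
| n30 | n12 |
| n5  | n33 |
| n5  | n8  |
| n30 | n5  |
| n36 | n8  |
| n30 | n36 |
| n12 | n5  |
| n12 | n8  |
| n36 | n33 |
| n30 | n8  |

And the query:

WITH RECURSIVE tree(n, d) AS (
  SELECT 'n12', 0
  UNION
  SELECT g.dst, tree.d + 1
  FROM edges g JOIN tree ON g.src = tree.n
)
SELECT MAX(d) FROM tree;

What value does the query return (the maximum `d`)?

3

Base: (n12, d=0).
Iteration 1: edges from {n12} -> (n5, d=1), (n8, d=1).
Iteration 2: edges from {n5,n8} -> (n33, d=2), (n36, d=2), (n8, d=2).
Iteration 3: edges from {n33,n36,n8} -> (n33, d=3), (n8, d=3).
Iteration 4: no outgoing edges from {n33,n8}; recursion stops.
d values: 0, 1, 1, 2, 2, 2, 3, 3; the maximum is 3.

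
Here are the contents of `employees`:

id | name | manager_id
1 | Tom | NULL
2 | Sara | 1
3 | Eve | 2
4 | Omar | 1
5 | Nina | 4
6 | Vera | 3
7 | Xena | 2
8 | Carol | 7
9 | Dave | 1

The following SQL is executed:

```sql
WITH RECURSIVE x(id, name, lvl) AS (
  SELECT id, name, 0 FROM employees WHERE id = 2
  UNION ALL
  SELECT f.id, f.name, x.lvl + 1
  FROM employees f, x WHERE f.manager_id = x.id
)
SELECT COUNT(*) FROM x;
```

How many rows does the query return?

5

Base: id=2 (Sara) at lvl 0.
Iteration 1: rows with manager_id in {2} -> Eve (id 3, lvl 1), Xena (id 7, lvl 1).
Iteration 2: rows with manager_id in {3,7} -> Vera (id 6, lvl 2), Carol (id 8, lvl 2).
Iteration 3: no rows with manager_id in {6,8}; recursion stops.
Total rows emitted: 5.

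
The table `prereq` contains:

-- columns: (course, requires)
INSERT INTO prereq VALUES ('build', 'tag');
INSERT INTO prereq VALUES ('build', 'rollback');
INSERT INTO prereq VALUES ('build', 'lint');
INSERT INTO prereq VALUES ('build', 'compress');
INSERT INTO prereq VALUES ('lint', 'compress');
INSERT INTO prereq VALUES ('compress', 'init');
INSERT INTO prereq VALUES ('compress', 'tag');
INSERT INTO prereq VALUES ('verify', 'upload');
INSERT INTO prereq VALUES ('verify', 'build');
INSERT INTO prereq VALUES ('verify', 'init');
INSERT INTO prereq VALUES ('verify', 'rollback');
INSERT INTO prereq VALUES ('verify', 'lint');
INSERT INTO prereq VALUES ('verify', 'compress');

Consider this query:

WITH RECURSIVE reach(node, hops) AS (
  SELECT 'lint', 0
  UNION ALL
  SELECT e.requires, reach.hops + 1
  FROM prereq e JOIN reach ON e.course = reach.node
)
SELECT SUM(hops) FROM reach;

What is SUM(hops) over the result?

Base: (lint, hops=0).
Iteration 1: edges from {lint} -> (compress, hops=1).
Iteration 2: edges from {compress} -> (init, hops=2), (tag, hops=2).
Iteration 3: no outgoing edges from {init,tag}; recursion stops.
SUM(hops) = 0 + 1 + 2 + 2 = 5.

5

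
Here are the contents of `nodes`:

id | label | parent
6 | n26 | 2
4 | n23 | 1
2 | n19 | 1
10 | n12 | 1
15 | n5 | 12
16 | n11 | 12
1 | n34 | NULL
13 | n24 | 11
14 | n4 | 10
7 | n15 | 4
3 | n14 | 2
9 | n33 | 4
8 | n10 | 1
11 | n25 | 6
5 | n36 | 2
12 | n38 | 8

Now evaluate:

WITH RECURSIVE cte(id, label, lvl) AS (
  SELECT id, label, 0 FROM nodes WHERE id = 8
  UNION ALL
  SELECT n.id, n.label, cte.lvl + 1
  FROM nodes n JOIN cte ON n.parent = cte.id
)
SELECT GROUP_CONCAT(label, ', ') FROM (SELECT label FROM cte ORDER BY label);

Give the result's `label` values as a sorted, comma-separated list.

n10, n11, n38, n5

Base: id=8 (n10) at lvl 0.
Iteration 1: rows with parent in {8} -> n38 (id 12, lvl 1).
Iteration 2: rows with parent in {12} -> n5 (id 15, lvl 2), n11 (id 16, lvl 2).
Iteration 3: no rows with parent in {15,16}; recursion stops.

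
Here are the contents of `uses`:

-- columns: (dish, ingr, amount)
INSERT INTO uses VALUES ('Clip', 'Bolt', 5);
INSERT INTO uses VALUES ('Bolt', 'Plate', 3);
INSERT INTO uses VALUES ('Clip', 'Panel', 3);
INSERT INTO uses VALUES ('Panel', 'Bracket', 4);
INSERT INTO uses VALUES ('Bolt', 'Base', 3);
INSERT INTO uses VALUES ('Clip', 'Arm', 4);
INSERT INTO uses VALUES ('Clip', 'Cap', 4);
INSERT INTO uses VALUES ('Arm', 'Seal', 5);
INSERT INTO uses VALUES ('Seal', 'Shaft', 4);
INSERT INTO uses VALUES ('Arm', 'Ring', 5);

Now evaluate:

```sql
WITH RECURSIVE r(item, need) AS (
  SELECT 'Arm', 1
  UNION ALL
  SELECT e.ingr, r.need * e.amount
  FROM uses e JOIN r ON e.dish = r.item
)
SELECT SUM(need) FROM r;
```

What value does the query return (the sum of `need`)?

31

Base: (Arm, need=1).
Iteration 1: components of {Arm} -> Ring = 1*5 = 5, Seal = 1*5 = 5.
Iteration 2: components of {Ring,Seal} -> Shaft = 5*4 = 20.
Iteration 3: no further components; recursion stops.
SUM(need) = 1 + 5 + 5 + 20 = 31.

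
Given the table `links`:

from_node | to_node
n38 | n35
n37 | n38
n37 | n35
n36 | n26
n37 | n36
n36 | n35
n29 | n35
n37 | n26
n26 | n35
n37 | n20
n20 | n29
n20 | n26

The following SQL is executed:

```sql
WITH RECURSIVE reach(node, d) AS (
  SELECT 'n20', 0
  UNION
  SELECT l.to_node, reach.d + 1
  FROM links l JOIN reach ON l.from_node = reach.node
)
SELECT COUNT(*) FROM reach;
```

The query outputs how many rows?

Base: (n20, d=0).
Iteration 1: edges from {n20} -> (n26, d=1), (n29, d=1).
Iteration 2: edges from {n26,n29} -> (n35, d=2). [UNION drops 1 duplicate row(s)]
Iteration 3: no outgoing edges from {n35}; recursion stops.
Total rows emitted: 4.

4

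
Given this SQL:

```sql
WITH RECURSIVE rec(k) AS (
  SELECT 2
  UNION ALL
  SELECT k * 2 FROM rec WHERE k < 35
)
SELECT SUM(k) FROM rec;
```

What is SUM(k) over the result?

Base: k=2.
Iteration 1: 2 < 35 holds -> k = 2 * 2 = 4.
Iteration 2: 4 < 35 holds -> k = 4 * 2 = 8.
Iteration 3: 8 < 35 holds -> k = 8 * 2 = 16.
Iteration 4: 16 < 35 holds -> k = 16 * 2 = 32.
Iteration 5: 32 < 35 holds -> k = 32 * 2 = 64.
Iteration 6: 64 < 35 fails; recursion stops.
SUM(k) = 2 + 4 + 8 + 16 + 32 + 64 = 126.

126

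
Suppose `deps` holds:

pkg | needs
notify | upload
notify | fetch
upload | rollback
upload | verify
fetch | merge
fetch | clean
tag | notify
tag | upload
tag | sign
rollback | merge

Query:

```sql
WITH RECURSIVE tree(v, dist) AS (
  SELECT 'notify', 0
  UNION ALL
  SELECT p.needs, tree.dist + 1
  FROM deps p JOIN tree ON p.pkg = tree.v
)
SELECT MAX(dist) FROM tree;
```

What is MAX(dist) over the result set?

Base: (notify, dist=0).
Iteration 1: edges from {notify} -> (fetch, dist=1), (upload, dist=1).
Iteration 2: edges from {fetch,upload} -> (clean, dist=2), (merge, dist=2), (rollback, dist=2), (verify, dist=2).
Iteration 3: edges from {clean,merge,rollback,verify} -> (merge, dist=3).
Iteration 4: no outgoing edges from {merge}; recursion stops.
dist values: 0, 1, 1, 2, 2, 2, 2, 3; the maximum is 3.

3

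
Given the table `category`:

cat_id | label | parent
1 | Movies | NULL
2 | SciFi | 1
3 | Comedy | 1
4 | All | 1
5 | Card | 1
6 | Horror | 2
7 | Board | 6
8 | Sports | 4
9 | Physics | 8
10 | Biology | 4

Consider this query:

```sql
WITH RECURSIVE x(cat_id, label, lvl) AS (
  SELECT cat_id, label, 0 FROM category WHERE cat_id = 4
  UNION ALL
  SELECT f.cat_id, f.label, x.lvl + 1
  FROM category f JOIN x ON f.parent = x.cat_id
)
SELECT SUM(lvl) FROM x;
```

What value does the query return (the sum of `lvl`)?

Base: cat_id=4 (All) at lvl 0.
Iteration 1: rows with parent in {4} -> Sports (id 8, lvl 1), Biology (id 10, lvl 1).
Iteration 2: rows with parent in {8,10} -> Physics (id 9, lvl 2).
Iteration 3: no rows with parent in {9}; recursion stops.
SUM(lvl) = 0 + 1 + 1 + 2 = 4.

4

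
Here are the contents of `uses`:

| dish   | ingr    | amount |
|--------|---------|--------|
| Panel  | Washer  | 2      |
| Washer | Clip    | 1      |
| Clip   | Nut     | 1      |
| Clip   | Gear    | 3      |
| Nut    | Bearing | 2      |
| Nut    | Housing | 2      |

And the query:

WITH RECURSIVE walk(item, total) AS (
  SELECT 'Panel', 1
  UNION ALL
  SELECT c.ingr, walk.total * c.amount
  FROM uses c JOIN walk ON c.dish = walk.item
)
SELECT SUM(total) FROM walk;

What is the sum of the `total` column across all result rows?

Base: (Panel, total=1).
Iteration 1: components of {Panel} -> Washer = 1*2 = 2.
Iteration 2: components of {Washer} -> Clip = 2*1 = 2.
Iteration 3: components of {Clip} -> Gear = 2*3 = 6, Nut = 2*1 = 2.
Iteration 4: components of {Gear,Nut} -> Bearing = 2*2 = 4, Housing = 2*2 = 4.
Iteration 5: no further components; recursion stops.
SUM(total) = 1 + 2 + 2 + 2 + 6 + 4 + 4 = 21.

21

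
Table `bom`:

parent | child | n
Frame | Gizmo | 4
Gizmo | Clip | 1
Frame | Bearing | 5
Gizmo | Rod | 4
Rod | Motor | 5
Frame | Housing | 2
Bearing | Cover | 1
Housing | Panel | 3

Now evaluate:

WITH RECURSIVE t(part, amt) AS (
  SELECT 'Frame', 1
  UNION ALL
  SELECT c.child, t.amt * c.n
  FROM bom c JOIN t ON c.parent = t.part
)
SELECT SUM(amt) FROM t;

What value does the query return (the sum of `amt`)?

Base: (Frame, amt=1).
Iteration 1: components of {Frame} -> Bearing = 1*5 = 5, Gizmo = 1*4 = 4, Housing = 1*2 = 2.
Iteration 2: components of {Bearing,Gizmo,Housing} -> Clip = 4*1 = 4, Cover = 5*1 = 5, Panel = 2*3 = 6, Rod = 4*4 = 16.
Iteration 3: components of {Clip,Cover,Panel,Rod} -> Motor = 16*5 = 80.
Iteration 4: no further components; recursion stops.
SUM(amt) = 1 + 4 + 5 + 2 + 4 + 16 + 5 + 6 + 80 = 123.

123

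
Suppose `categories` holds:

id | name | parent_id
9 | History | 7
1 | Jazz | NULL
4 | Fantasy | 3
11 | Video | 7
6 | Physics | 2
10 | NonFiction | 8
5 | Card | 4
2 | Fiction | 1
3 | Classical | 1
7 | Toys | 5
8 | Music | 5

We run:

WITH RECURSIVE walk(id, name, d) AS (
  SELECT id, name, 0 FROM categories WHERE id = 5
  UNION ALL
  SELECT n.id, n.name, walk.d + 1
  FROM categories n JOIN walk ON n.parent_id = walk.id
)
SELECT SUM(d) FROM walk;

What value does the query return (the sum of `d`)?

8

Base: id=5 (Card) at d 0.
Iteration 1: rows with parent_id in {5} -> Toys (id 7, d 1), Music (id 8, d 1).
Iteration 2: rows with parent_id in {7,8} -> History (id 9, d 2), NonFiction (id 10, d 2), Video (id 11, d 2).
Iteration 3: no rows with parent_id in {9,10,11}; recursion stops.
SUM(d) = 0 + 1 + 1 + 2 + 2 + 2 = 8.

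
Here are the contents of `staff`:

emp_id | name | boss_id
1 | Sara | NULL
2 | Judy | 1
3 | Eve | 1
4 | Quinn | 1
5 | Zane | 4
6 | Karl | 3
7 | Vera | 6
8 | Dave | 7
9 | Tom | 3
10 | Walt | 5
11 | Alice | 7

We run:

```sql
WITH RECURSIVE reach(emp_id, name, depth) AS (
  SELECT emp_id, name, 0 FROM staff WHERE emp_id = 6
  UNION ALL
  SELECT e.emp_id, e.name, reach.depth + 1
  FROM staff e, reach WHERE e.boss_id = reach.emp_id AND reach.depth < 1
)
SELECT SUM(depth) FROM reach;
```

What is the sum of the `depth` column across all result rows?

1

Base: emp_id=6 (Karl) at depth 0.
Iteration 1: rows with boss_id in {6} -> Vera (id 7, depth 1).
Iteration 2: depth < 1 fails for all current rows; recursion stops.
SUM(depth) = 0 + 1 = 1.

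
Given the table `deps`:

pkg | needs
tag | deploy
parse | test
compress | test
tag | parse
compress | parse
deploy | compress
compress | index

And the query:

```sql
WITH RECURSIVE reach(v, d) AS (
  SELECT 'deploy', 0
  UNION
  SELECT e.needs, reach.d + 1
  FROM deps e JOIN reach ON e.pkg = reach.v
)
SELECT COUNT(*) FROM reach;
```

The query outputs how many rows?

6

Base: (deploy, d=0).
Iteration 1: edges from {deploy} -> (compress, d=1).
Iteration 2: edges from {compress} -> (index, d=2), (parse, d=2), (test, d=2).
Iteration 3: edges from {index,parse,test} -> (test, d=3).
Iteration 4: no outgoing edges from {test}; recursion stops.
Total rows emitted: 6.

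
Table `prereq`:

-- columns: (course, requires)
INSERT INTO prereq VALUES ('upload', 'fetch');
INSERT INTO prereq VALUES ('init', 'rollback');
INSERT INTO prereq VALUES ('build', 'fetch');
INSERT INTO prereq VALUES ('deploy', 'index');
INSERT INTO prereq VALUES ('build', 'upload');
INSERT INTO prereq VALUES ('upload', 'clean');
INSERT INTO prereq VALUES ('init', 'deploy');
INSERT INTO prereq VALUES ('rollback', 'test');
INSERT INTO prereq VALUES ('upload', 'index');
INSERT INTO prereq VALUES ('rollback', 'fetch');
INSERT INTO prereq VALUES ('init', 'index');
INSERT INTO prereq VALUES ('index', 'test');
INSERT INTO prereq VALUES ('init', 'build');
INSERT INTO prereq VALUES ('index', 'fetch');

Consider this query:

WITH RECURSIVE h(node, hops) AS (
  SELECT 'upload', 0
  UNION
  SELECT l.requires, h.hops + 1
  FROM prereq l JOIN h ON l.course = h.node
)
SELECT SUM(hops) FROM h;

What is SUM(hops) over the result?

Base: (upload, hops=0).
Iteration 1: edges from {upload} -> (clean, hops=1), (fetch, hops=1), (index, hops=1).
Iteration 2: edges from {clean,fetch,index} -> (fetch, hops=2), (test, hops=2).
Iteration 3: no outgoing edges from {fetch,test}; recursion stops.
SUM(hops) = 0 + 1 + 1 + 1 + 2 + 2 = 7.

7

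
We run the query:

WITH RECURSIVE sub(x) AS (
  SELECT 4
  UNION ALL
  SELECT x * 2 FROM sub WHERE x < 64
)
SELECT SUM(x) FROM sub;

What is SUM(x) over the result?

Base: x=4.
Iteration 1: 4 < 64 holds -> x = 4 * 2 = 8.
Iteration 2: 8 < 64 holds -> x = 8 * 2 = 16.
Iteration 3: 16 < 64 holds -> x = 16 * 2 = 32.
Iteration 4: 32 < 64 holds -> x = 32 * 2 = 64.
Iteration 5: 64 < 64 fails; recursion stops.
SUM(x) = 4 + 8 + 16 + 32 + 64 = 124.

124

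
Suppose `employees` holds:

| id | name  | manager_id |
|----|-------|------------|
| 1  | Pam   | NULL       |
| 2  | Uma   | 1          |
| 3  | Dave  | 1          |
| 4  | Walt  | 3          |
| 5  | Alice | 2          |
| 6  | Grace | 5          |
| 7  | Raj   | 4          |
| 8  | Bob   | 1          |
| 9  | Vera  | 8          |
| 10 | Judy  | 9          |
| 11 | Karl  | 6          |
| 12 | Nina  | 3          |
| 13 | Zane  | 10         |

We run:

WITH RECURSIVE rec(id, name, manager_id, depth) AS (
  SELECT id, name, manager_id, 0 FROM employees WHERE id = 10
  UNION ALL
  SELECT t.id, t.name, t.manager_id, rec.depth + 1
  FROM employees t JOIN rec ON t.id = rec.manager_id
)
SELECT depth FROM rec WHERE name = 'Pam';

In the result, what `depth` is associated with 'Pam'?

3

Base: id=10 (Judy), manager_id=9, depth 0.
Iteration 1: join on id=9 -> Vera (id 9, manager_id=8, depth 1).
Iteration 2: join on id=8 -> Bob (id 8, manager_id=1, depth 2).
Iteration 3: join on id=1 -> Pam (id 1, manager_id=NULL, depth 3).
Iteration 4: manager_id is NULL; no match; recursion stops.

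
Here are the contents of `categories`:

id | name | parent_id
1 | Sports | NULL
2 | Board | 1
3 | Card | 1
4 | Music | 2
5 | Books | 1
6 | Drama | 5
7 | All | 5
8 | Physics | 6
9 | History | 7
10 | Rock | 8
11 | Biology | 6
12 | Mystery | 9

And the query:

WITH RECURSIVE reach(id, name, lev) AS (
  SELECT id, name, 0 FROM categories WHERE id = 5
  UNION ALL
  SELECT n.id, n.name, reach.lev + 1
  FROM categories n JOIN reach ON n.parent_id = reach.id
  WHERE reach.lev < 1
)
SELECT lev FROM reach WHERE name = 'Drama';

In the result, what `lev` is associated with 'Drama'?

Base: id=5 (Books) at lev 0.
Iteration 1: rows with parent_id in {5} -> Drama (id 6, lev 1), All (id 7, lev 1).
Iteration 2: lev < 1 fails for all current rows; recursion stops.

1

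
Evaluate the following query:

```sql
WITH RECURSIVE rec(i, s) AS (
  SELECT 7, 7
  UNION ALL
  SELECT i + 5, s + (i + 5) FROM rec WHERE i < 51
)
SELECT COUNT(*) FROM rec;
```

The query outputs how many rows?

10

Base: i=7, s=7.
Iteration 1: 7 < 51 holds -> i = 7 + 5 = 12, s = 7 + 12 = 19.
Iteration 2: 12 < 51 holds -> i = 12 + 5 = 17, s = 19 + 17 = 36.
Iteration 3: 17 < 51 holds -> i = 17 + 5 = 22, s = 36 + 22 = 58.
Iteration 4: 22 < 51 holds -> i = 22 + 5 = 27, s = 58 + 27 = 85.
Iteration 5: 27 < 51 holds -> i = 27 + 5 = 32, s = 85 + 32 = 117.
Iteration 6: 32 < 51 holds -> i = 32 + 5 = 37, s = 117 + 37 = 154.
Iteration 7: 37 < 51 holds -> i = 37 + 5 = 42, s = 154 + 42 = 196.
Iteration 8: 42 < 51 holds -> i = 42 + 5 = 47, s = 196 + 47 = 243.
Iteration 9: 47 < 51 holds -> i = 47 + 5 = 52, s = 243 + 52 = 295.
Iteration 10: 52 < 51 fails; recursion stops.
Total rows emitted: 10.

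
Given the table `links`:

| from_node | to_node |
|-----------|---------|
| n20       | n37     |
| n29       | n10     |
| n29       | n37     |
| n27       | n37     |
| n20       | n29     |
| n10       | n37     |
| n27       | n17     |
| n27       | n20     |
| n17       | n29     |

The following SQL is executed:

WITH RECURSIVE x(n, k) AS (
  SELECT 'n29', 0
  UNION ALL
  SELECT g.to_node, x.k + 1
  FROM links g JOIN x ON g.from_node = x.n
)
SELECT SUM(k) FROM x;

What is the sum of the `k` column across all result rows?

4

Base: (n29, k=0).
Iteration 1: edges from {n29} -> (n10, k=1), (n37, k=1).
Iteration 2: edges from {n10,n37} -> (n37, k=2).
Iteration 3: no outgoing edges from {n37}; recursion stops.
SUM(k) = 0 + 1 + 1 + 2 = 4.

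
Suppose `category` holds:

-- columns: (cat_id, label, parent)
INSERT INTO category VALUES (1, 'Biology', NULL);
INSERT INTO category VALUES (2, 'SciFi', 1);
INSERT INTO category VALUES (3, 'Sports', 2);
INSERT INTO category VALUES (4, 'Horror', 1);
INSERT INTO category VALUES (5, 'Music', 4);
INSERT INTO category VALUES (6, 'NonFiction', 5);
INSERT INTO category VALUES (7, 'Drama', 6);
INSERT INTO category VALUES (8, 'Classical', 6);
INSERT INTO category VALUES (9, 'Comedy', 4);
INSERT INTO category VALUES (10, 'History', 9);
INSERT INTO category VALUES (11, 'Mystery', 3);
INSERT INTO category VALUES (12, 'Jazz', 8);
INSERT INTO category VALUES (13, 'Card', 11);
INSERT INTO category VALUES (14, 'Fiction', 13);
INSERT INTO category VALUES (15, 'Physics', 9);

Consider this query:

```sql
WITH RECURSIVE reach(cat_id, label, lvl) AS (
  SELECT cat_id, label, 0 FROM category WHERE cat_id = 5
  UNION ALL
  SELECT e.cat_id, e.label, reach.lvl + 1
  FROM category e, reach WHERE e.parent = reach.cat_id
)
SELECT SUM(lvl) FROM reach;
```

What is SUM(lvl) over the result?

Base: cat_id=5 (Music) at lvl 0.
Iteration 1: rows with parent in {5} -> NonFiction (id 6, lvl 1).
Iteration 2: rows with parent in {6} -> Drama (id 7, lvl 2), Classical (id 8, lvl 2).
Iteration 3: rows with parent in {7,8} -> Jazz (id 12, lvl 3).
Iteration 4: no rows with parent in {12}; recursion stops.
SUM(lvl) = 0 + 1 + 2 + 2 + 3 = 8.

8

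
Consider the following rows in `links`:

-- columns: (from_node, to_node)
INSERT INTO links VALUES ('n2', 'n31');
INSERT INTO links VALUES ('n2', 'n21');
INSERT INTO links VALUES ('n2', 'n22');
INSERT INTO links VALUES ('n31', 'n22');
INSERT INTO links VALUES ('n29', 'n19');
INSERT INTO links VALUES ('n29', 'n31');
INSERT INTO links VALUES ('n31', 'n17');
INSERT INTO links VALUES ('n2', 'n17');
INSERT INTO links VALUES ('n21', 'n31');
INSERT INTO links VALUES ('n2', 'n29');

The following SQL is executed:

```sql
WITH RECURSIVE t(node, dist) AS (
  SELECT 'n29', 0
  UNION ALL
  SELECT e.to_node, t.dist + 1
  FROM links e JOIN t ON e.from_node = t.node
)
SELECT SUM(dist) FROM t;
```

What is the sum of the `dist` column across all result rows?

6

Base: (n29, dist=0).
Iteration 1: edges from {n29} -> (n19, dist=1), (n31, dist=1).
Iteration 2: edges from {n19,n31} -> (n17, dist=2), (n22, dist=2).
Iteration 3: no outgoing edges from {n17,n22}; recursion stops.
SUM(dist) = 0 + 1 + 1 + 2 + 2 = 6.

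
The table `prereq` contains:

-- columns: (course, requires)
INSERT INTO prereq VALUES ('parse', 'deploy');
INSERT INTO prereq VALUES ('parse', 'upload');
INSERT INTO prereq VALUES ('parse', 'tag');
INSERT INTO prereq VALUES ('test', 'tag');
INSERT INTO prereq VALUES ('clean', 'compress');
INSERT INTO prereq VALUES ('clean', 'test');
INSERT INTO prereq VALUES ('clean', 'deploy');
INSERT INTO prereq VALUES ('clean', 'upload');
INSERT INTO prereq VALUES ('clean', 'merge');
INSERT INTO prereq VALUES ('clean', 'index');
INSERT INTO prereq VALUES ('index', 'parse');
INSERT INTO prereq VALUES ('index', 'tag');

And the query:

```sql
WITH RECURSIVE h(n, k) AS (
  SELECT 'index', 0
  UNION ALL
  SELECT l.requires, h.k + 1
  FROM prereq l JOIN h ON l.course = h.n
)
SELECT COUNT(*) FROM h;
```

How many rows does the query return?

6

Base: (index, k=0).
Iteration 1: edges from {index} -> (parse, k=1), (tag, k=1).
Iteration 2: edges from {parse,tag} -> (deploy, k=2), (tag, k=2), (upload, k=2).
Iteration 3: no outgoing edges from {deploy,tag,upload}; recursion stops.
Total rows emitted: 6.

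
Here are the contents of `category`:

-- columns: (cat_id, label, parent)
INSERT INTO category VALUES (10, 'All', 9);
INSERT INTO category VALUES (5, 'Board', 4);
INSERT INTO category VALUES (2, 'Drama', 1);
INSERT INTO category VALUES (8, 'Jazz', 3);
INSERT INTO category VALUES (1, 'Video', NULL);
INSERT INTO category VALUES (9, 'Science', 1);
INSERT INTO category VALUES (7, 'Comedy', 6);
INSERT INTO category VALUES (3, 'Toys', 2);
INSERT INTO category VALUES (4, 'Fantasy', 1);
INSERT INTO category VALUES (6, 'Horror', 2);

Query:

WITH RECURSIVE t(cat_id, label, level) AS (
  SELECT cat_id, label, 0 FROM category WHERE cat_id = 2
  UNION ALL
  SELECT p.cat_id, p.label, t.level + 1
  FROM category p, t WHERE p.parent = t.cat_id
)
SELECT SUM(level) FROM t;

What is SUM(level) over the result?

6

Base: cat_id=2 (Drama) at level 0.
Iteration 1: rows with parent in {2} -> Toys (id 3, level 1), Horror (id 6, level 1).
Iteration 2: rows with parent in {3,6} -> Comedy (id 7, level 2), Jazz (id 8, level 2).
Iteration 3: no rows with parent in {7,8}; recursion stops.
SUM(level) = 0 + 1 + 1 + 2 + 2 = 6.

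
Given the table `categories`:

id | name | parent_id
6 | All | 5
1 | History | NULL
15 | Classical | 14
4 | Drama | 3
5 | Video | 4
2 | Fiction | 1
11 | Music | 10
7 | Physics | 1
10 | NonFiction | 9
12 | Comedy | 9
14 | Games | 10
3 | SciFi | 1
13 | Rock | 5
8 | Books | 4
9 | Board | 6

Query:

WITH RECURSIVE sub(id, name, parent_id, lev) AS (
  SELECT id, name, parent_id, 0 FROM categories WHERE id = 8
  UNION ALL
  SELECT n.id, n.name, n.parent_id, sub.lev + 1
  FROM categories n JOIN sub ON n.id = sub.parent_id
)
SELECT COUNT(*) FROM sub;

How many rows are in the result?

4

Base: id=8 (Books), parent_id=4, lev 0.
Iteration 1: join on id=4 -> Drama (id 4, parent_id=3, lev 1).
Iteration 2: join on id=3 -> SciFi (id 3, parent_id=1, lev 2).
Iteration 3: join on id=1 -> History (id 1, parent_id=NULL, lev 3).
Iteration 4: parent_id is NULL; no match; recursion stops.
Total rows emitted: 4.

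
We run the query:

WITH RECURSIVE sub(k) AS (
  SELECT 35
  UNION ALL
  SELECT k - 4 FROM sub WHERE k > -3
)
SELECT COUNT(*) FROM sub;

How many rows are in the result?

11

Base: k=35.
Iteration 1: 35 > -3 holds -> k = 35 - 4 = 31.
Iteration 2: 31 > -3 holds -> k = 31 - 4 = 27.
Iteration 3: 27 > -3 holds -> k = 27 - 4 = 23.
Iteration 4: 23 > -3 holds -> k = 23 - 4 = 19.
Iteration 5: 19 > -3 holds -> k = 19 - 4 = 15.
Iteration 6: 15 > -3 holds -> k = 15 - 4 = 11.
Iteration 7: 11 > -3 holds -> k = 11 - 4 = 7.
Iteration 8: 7 > -3 holds -> k = 7 - 4 = 3.
Iteration 9: 3 > -3 holds -> k = 3 - 4 = -1.
Iteration 10: -1 > -3 holds -> k = -1 - 4 = -5.
Iteration 11: -5 > -3 fails; recursion stops.
Total rows emitted: 11.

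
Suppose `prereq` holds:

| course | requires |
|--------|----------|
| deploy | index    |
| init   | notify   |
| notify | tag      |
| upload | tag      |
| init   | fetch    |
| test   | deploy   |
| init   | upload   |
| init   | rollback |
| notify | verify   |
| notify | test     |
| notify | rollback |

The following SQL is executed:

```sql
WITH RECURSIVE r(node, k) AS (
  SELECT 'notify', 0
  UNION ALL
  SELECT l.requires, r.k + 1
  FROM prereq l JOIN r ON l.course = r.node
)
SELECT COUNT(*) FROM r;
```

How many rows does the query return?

Base: (notify, k=0).
Iteration 1: edges from {notify} -> (rollback, k=1), (tag, k=1), (test, k=1), (verify, k=1).
Iteration 2: edges from {rollback,tag,test,verify} -> (deploy, k=2).
Iteration 3: edges from {deploy} -> (index, k=3).
Iteration 4: no outgoing edges from {index}; recursion stops.
Total rows emitted: 7.

7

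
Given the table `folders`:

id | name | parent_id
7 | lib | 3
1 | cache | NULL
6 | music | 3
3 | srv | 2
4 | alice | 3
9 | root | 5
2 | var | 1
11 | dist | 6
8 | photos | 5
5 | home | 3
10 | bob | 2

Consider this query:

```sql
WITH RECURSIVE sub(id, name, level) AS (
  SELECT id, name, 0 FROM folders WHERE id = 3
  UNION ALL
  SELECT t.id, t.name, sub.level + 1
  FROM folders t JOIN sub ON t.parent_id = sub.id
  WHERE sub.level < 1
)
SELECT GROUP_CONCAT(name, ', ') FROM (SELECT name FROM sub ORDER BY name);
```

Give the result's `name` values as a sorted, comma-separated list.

Base: id=3 (srv) at level 0.
Iteration 1: rows with parent_id in {3} -> alice (id 4, level 1), home (id 5, level 1), music (id 6, level 1), lib (id 7, level 1).
Iteration 2: level < 1 fails for all current rows; recursion stops.

alice, home, lib, music, srv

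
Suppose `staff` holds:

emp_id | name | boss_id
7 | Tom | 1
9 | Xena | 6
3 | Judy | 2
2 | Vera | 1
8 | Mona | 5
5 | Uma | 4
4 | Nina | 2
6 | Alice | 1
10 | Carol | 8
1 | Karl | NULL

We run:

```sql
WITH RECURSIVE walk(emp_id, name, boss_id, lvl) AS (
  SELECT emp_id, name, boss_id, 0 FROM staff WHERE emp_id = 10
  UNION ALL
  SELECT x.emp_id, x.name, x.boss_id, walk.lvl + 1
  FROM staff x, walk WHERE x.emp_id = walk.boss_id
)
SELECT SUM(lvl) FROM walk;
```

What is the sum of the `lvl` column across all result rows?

15

Base: emp_id=10 (Carol), boss_id=8, lvl 0.
Iteration 1: join on emp_id=8 -> Mona (id 8, boss_id=5, lvl 1).
Iteration 2: join on emp_id=5 -> Uma (id 5, boss_id=4, lvl 2).
Iteration 3: join on emp_id=4 -> Nina (id 4, boss_id=2, lvl 3).
Iteration 4: join on emp_id=2 -> Vera (id 2, boss_id=1, lvl 4).
Iteration 5: join on emp_id=1 -> Karl (id 1, boss_id=NULL, lvl 5).
Iteration 6: boss_id is NULL; no match; recursion stops.
SUM(lvl) = 0 + 1 + 2 + 3 + 4 + 5 = 15.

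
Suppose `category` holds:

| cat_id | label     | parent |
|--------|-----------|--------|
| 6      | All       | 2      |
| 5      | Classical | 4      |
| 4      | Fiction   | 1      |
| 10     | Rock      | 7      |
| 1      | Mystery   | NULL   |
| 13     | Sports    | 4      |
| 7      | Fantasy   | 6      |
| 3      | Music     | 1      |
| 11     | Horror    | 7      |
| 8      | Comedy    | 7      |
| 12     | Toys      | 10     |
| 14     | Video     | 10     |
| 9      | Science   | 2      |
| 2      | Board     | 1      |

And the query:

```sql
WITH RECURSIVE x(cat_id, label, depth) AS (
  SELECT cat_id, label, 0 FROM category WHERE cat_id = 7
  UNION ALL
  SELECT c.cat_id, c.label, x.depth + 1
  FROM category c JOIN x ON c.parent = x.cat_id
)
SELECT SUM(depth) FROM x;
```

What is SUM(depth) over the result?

Base: cat_id=7 (Fantasy) at depth 0.
Iteration 1: rows with parent in {7} -> Comedy (id 8, depth 1), Rock (id 10, depth 1), Horror (id 11, depth 1).
Iteration 2: rows with parent in {8,10,11} -> Toys (id 12, depth 2), Video (id 14, depth 2).
Iteration 3: no rows with parent in {12,14}; recursion stops.
SUM(depth) = 0 + 1 + 1 + 1 + 2 + 2 = 7.

7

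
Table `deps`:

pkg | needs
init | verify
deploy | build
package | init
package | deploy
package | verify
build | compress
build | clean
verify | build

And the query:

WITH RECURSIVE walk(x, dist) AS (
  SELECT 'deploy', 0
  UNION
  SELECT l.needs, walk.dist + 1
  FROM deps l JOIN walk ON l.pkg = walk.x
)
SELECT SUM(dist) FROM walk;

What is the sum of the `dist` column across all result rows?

5

Base: (deploy, dist=0).
Iteration 1: edges from {deploy} -> (build, dist=1).
Iteration 2: edges from {build} -> (clean, dist=2), (compress, dist=2).
Iteration 3: no outgoing edges from {clean,compress}; recursion stops.
SUM(dist) = 0 + 1 + 2 + 2 = 5.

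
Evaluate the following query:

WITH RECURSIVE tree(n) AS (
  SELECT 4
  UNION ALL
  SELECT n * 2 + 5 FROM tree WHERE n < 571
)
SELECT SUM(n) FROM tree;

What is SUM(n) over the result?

Base: n=4.
Iteration 1: 4 < 571 holds -> n = 4 * 2 + 5 = 13.
Iteration 2: 13 < 571 holds -> n = 13 * 2 + 5 = 31.
Iteration 3: 31 < 571 holds -> n = 31 * 2 + 5 = 67.
Iteration 4: 67 < 571 holds -> n = 67 * 2 + 5 = 139.
Iteration 5: 139 < 571 holds -> n = 139 * 2 + 5 = 283.
Iteration 6: 283 < 571 holds -> n = 283 * 2 + 5 = 571.
Iteration 7: 571 < 571 fails; recursion stops.
SUM(n) = 4 + 13 + 31 + 67 + 139 + 283 + 571 = 1108.

1108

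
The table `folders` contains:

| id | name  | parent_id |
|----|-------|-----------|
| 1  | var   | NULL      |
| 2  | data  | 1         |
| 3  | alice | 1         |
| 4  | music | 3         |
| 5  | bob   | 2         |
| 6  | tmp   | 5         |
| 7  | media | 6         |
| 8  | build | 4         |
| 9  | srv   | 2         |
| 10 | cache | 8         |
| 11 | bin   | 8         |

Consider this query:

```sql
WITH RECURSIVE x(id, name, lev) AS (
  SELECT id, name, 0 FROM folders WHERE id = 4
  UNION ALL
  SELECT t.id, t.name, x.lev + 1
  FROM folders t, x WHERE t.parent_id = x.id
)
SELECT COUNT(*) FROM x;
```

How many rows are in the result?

4

Base: id=4 (music) at lev 0.
Iteration 1: rows with parent_id in {4} -> build (id 8, lev 1).
Iteration 2: rows with parent_id in {8} -> cache (id 10, lev 2), bin (id 11, lev 2).
Iteration 3: no rows with parent_id in {10,11}; recursion stops.
Total rows emitted: 4.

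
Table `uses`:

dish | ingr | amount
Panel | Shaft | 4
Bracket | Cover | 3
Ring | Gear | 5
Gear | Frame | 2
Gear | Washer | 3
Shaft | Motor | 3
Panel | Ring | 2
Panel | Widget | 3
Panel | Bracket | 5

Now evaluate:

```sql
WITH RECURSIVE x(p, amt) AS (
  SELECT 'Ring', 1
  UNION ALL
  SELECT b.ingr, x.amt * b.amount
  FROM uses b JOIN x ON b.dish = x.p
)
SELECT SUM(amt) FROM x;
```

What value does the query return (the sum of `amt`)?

31

Base: (Ring, amt=1).
Iteration 1: components of {Ring} -> Gear = 1*5 = 5.
Iteration 2: components of {Gear} -> Frame = 5*2 = 10, Washer = 5*3 = 15.
Iteration 3: no further components; recursion stops.
SUM(amt) = 1 + 5 + 10 + 15 = 31.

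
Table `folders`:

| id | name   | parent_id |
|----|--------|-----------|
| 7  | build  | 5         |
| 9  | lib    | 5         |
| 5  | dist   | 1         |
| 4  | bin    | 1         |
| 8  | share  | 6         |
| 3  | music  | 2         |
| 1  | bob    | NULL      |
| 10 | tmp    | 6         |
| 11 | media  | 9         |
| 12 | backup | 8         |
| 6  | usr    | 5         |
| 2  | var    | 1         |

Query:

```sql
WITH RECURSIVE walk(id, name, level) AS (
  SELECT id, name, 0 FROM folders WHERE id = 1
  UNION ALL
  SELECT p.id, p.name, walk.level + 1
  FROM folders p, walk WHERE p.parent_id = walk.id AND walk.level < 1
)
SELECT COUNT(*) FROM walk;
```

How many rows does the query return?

4

Base: id=1 (bob) at level 0.
Iteration 1: rows with parent_id in {1} -> var (id 2, level 1), bin (id 4, level 1), dist (id 5, level 1).
Iteration 2: level < 1 fails for all current rows; recursion stops.
Total rows emitted: 4.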